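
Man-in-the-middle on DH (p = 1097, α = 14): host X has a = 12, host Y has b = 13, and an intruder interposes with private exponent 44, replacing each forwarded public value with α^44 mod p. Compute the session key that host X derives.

256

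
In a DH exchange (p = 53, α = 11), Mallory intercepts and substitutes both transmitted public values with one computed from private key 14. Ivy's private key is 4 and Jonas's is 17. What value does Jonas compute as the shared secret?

13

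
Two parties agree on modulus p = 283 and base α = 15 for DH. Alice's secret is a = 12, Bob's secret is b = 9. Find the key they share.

Bob sends B = α^b mod p = 15^9 mod 283.
15^1 ≡ 15 (mod 283)
15^2 = (15^1)^2 ≡ 15^2 = 225 ≡ 225 (mod 283)
15^4 = (15^2)^2 ≡ 225^2 = 50625 ≡ 251 (mod 283)
15^8 = (15^4)^2 ≡ 251^2 = 63001 ≡ 175 (mod 283)
15^9 = 15^8 · 15^1 ≡ 175 · 15 ≡ 78 (mod 283).
So B = 78. Alice then computes K = B^a mod p = 78^12 mod 283.
78^1 ≡ 78 (mod 283)
78^2 = (78^1)^2 ≡ 78^2 = 6084 ≡ 141 (mod 283)
78^4 = (78^2)^2 ≡ 141^2 = 19881 ≡ 71 (mod 283)
78^8 = (78^4)^2 ≡ 71^2 = 5041 ≡ 230 (mod 283)
78^12 = 78^8 · 78^4 ≡ 230 · 71 ≡ 199 (mod 283).

199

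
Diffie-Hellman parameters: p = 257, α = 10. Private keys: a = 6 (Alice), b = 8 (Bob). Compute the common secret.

Bob sends B = α^b mod p = 10^8 mod 257.
10^1 ≡ 10 (mod 257)
10^2 = (10^1)^2 ≡ 10^2 = 100 ≡ 100 (mod 257)
10^4 = (10^2)^2 ≡ 100^2 = 10000 ≡ 234 (mod 257)
10^8 = (10^4)^2 ≡ 234^2 = 54756 ≡ 15 (mod 257)
So B = 15. Alice then computes K = B^a mod p = 15^6 mod 257.
15^1 ≡ 15 (mod 257)
15^2 = (15^1)^2 ≡ 15^2 = 225 ≡ 225 (mod 257)
15^4 = (15^2)^2 ≡ 225^2 = 50625 ≡ 253 (mod 257)
15^6 = 15^4 · 15^2 ≡ 253 · 225 ≡ 128 (mod 257).

128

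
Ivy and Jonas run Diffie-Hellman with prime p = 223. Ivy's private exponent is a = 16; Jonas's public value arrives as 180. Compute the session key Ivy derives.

Shared key K = 180^16 mod 223.
180^1 ≡ 180 (mod 223)
180^2 = (180^1)^2 ≡ 180^2 = 32400 ≡ 65 (mod 223)
180^4 = (180^2)^2 ≡ 65^2 = 4225 ≡ 211 (mod 223)
180^8 = (180^4)^2 ≡ 211^2 = 44521 ≡ 144 (mod 223)
180^16 = (180^8)^2 ≡ 144^2 = 20736 ≡ 220 (mod 223)

220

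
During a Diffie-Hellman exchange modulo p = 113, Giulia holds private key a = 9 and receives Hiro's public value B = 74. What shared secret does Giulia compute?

103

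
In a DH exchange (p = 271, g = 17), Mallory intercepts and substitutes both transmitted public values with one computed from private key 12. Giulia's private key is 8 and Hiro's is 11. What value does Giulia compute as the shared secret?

Giulia receives Mallory's public value M = 17^12 mod 271 instead of the honest one.
17^1 ≡ 17 (mod 271)
17^2 = (17^1)^2 ≡ 17^2 = 289 ≡ 18 (mod 271)
17^4 = (17^2)^2 ≡ 18^2 = 324 ≡ 53 (mod 271)
17^8 = (17^4)^2 ≡ 53^2 = 2809 ≡ 99 (mod 271)
17^12 = 17^8 · 17^4 ≡ 99 · 53 ≡ 98 (mod 271).
So M = 98. Giulia computes K = M^8 mod 271.
98^1 ≡ 98 (mod 271)
98^2 = (98^1)^2 ≡ 98^2 = 9604 ≡ 119 (mod 271)
98^4 = (98^2)^2 ≡ 119^2 = 14161 ≡ 69 (mod 271)
98^8 = (98^4)^2 ≡ 69^2 = 4761 ≡ 154 (mod 271)

154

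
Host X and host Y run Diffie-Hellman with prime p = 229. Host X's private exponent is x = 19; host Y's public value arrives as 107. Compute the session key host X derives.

122

Shared key K = 107^19 mod 229.
107^1 ≡ 107 (mod 229)
107^2 = (107^1)^2 ≡ 107^2 = 11449 ≡ 228 (mod 229)
107^4 = (107^2)^2 ≡ 228^2 = 51984 ≡ 1 (mod 229)
107^8 = (107^4)^2 ≡ 1^2 = 1 ≡ 1 (mod 229)
107^16 = (107^8)^2 ≡ 1^2 = 1 ≡ 1 (mod 229)
107^19 = 107^16 · 107^2 · 107^1 ≡ 1 · 228 · 107 ≡ 122 (mod 229).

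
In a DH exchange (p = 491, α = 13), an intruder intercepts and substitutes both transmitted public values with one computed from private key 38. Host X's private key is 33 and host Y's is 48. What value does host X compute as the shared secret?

Host X receives an intruder's public value M = 13^38 mod 491 instead of the honest one.
13^1 ≡ 13 (mod 491)
13^2 = (13^1)^2 ≡ 13^2 = 169 ≡ 169 (mod 491)
13^4 = (13^2)^2 ≡ 169^2 = 28561 ≡ 83 (mod 491)
13^8 = (13^4)^2 ≡ 83^2 = 6889 ≡ 15 (mod 491)
13^16 = (13^8)^2 ≡ 15^2 = 225 ≡ 225 (mod 491)
13^32 = (13^16)^2 ≡ 225^2 = 50625 ≡ 52 (mod 491)
13^38 = 13^32 · 13^4 · 13^2 ≡ 52 · 83 · 169 ≡ 269 (mod 491).
So M = 269. Host X computes K = M^33 mod 491.
269^1 ≡ 269 (mod 491)
269^2 = (269^1)^2 ≡ 269^2 = 72361 ≡ 184 (mod 491)
269^4 = (269^2)^2 ≡ 184^2 = 33856 ≡ 468 (mod 491)
269^8 = (269^4)^2 ≡ 468^2 = 219024 ≡ 38 (mod 491)
269^16 = (269^8)^2 ≡ 38^2 = 1444 ≡ 462 (mod 491)
269^32 = (269^16)^2 ≡ 462^2 = 213444 ≡ 350 (mod 491)
269^33 = 269^32 · 269^1 ≡ 350 · 269 ≡ 369 (mod 491).

369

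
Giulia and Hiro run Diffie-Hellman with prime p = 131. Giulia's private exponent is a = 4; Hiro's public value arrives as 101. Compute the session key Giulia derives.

Shared key K = 101^4 mod 131.
101^1 ≡ 101 (mod 131)
101^2 = (101^1)^2 ≡ 101^2 = 10201 ≡ 114 (mod 131)
101^4 = (101^2)^2 ≡ 114^2 = 12996 ≡ 27 (mod 131)

27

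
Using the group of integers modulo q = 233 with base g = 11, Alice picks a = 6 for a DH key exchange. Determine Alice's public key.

Public value = 11^6 mod 233.
11^1 ≡ 11 (mod 233)
11^2 = (11^1)^2 ≡ 11^2 = 121 ≡ 121 (mod 233)
11^4 = (11^2)^2 ≡ 121^2 = 14641 ≡ 195 (mod 233)
11^6 = 11^4 · 11^2 ≡ 195 · 121 ≡ 62 (mod 233).

62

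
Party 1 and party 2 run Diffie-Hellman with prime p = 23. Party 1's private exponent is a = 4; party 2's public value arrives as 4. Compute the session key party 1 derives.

Shared key K = 4^4 mod 23.
4^1 ≡ 4 (mod 23)
4^2 = (4^1)^2 ≡ 4^2 = 16 ≡ 16 (mod 23)
4^4 = (4^2)^2 ≡ 16^2 = 256 ≡ 3 (mod 23)

3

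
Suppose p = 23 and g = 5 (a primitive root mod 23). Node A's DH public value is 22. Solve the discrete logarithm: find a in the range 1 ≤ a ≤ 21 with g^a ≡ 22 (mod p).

11

Try successive powers of 5 modulo 23:
5^1 ≡ 5
5^2 ≡ 2
5^3 ≡ 10
5^4 ≡ 4
5^5 ≡ 20
5^6 ≡ 8
5^7 ≡ 17
5^8 ≡ 16
5^9 ≡ 11
5^10 ≡ 9
5^11 ≡ 22
Found: a = 11.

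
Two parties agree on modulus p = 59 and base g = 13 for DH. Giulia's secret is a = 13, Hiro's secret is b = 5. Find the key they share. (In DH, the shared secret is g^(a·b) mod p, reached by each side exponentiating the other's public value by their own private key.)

Hiro sends B = g^b mod p = 13^5 mod 59.
13^1 ≡ 13 (mod 59)
13^2 = (13^1)^2 ≡ 13^2 = 169 ≡ 51 (mod 59)
13^4 = (13^2)^2 ≡ 51^2 = 2601 ≡ 5 (mod 59)
13^5 = 13^4 · 13^1 ≡ 5 · 13 ≡ 6 (mod 59).
So B = 6. Giulia then computes K = B^a mod p = 6^13 mod 59.
6^1 ≡ 6 (mod 59)
6^2 = (6^1)^2 ≡ 6^2 = 36 ≡ 36 (mod 59)
6^4 = (6^2)^2 ≡ 36^2 = 1296 ≡ 57 (mod 59)
6^8 = (6^4)^2 ≡ 57^2 = 3249 ≡ 4 (mod 59)
6^13 = 6^8 · 6^4 · 6^1 ≡ 4 · 57 · 6 ≡ 11 (mod 59).

11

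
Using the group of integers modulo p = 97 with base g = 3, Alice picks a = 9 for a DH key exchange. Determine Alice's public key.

89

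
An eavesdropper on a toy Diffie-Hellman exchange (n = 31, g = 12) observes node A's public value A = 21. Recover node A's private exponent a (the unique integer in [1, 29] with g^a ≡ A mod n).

11

Try successive powers of 12 modulo 31:
12^1 ≡ 12
12^2 ≡ 20
12^3 ≡ 23
12^4 ≡ 28
12^5 ≡ 26
12^6 ≡ 2
12^7 ≡ 24
12^8 ≡ 9
12^9 ≡ 15
12^10 ≡ 25
12^11 ≡ 21
Found: a = 11.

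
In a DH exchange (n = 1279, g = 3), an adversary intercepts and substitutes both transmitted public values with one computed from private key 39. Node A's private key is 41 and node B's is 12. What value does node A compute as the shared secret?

Node A receives an adversary's public value M = 3^39 mod 1279 instead of the honest one.
3^1 ≡ 3 (mod 1279)
3^2 = (3^1)^2 ≡ 3^2 = 9 ≡ 9 (mod 1279)
3^4 = (3^2)^2 ≡ 9^2 = 81 ≡ 81 (mod 1279)
3^8 = (3^4)^2 ≡ 81^2 = 6561 ≡ 166 (mod 1279)
3^16 = (3^8)^2 ≡ 166^2 = 27556 ≡ 697 (mod 1279)
3^32 = (3^16)^2 ≡ 697^2 = 485809 ≡ 1068 (mod 1279)
3^39 = 3^32 · 3^4 · 3^2 · 3^1 ≡ 1068 · 81 · 9 · 3 ≡ 262 (mod 1279).
So M = 262. Node A computes K = M^41 mod 1279.
262^1 ≡ 262 (mod 1279)
262^2 = (262^1)^2 ≡ 262^2 = 68644 ≡ 857 (mod 1279)
262^4 = (262^2)^2 ≡ 857^2 = 734449 ≡ 303 (mod 1279)
262^8 = (262^4)^2 ≡ 303^2 = 91809 ≡ 1000 (mod 1279)
262^16 = (262^8)^2 ≡ 1000^2 = 1000000 ≡ 1101 (mod 1279)
262^32 = (262^16)^2 ≡ 1101^2 = 1212201 ≡ 988 (mod 1279)
262^41 = 262^32 · 262^8 · 262^1 ≡ 988 · 1000 · 262 ≡ 469 (mod 1279).

469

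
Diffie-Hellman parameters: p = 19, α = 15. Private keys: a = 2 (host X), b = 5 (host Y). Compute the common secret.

Host X sends A = α^a mod p = 15^2 mod 19.
15^1 ≡ 15 (mod 19)
15^2 = (15^1)^2 ≡ 15^2 = 225 ≡ 16 (mod 19)
So A = 16. Host Y then computes K = A^b mod p = 16^5 mod 19.
16^1 ≡ 16 (mod 19)
16^2 = (16^1)^2 ≡ 16^2 = 256 ≡ 9 (mod 19)
16^4 = (16^2)^2 ≡ 9^2 = 81 ≡ 5 (mod 19)
16^5 = 16^4 · 16^1 ≡ 5 · 16 ≡ 4 (mod 19).

4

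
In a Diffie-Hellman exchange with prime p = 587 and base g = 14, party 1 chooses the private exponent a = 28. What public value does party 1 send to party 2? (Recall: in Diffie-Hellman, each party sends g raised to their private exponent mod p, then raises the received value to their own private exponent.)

101

Public value = 14^28 (mod 587).
14^1 ≡ 14 (mod 587)
14^2 = (14^1)^2 ≡ 14^2 = 196 ≡ 196 (mod 587)
14^4 = (14^2)^2 ≡ 196^2 = 38416 ≡ 261 (mod 587)
14^8 = (14^4)^2 ≡ 261^2 = 68121 ≡ 29 (mod 587)
14^16 = (14^8)^2 ≡ 29^2 = 841 ≡ 254 (mod 587)
14^28 = 14^16 · 14^8 · 14^4 ≡ 254 · 29 · 261 ≡ 101 (mod 587).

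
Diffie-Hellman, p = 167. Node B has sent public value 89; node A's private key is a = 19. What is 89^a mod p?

65

Shared key K = 89^19 mod 167.
89^1 ≡ 89 (mod 167)
89^2 = (89^1)^2 ≡ 89^2 = 7921 ≡ 72 (mod 167)
89^4 = (89^2)^2 ≡ 72^2 = 5184 ≡ 7 (mod 167)
89^8 = (89^4)^2 ≡ 7^2 = 49 ≡ 49 (mod 167)
89^16 = (89^8)^2 ≡ 49^2 = 2401 ≡ 63 (mod 167)
89^19 = 89^16 · 89^2 · 89^1 ≡ 63 · 72 · 89 ≡ 65 (mod 167).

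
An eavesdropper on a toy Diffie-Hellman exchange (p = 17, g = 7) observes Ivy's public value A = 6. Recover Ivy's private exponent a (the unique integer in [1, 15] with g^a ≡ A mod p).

13

Try successive powers of 7 modulo 17:
7^1 ≡ 7
7^2 ≡ 15
7^3 ≡ 3
7^4 ≡ 4
7^5 ≡ 11
7^6 ≡ 9
7^7 ≡ 12
7^8 ≡ 16
7^9 ≡ 10
7^10 ≡ 2
7^11 ≡ 14
7^12 ≡ 13
7^13 ≡ 6
Found: a = 13.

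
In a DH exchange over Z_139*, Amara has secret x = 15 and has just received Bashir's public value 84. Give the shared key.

103

Shared key K = 84^15 mod 139.
84^1 ≡ 84 (mod 139)
84^2 = (84^1)^2 ≡ 84^2 = 7056 ≡ 106 (mod 139)
84^4 = (84^2)^2 ≡ 106^2 = 11236 ≡ 116 (mod 139)
84^8 = (84^4)^2 ≡ 116^2 = 13456 ≡ 112 (mod 139)
84^15 = 84^8 · 84^4 · 84^2 · 84^1 ≡ 112 · 116 · 106 · 84 ≡ 103 (mod 139).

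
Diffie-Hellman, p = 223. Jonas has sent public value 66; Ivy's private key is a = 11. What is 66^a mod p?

68

Shared key K = 66^11 mod 223.
66^1 ≡ 66 (mod 223)
66^2 = (66^1)^2 ≡ 66^2 = 4356 ≡ 119 (mod 223)
66^4 = (66^2)^2 ≡ 119^2 = 14161 ≡ 112 (mod 223)
66^8 = (66^4)^2 ≡ 112^2 = 12544 ≡ 56 (mod 223)
66^11 = 66^8 · 66^2 · 66^1 ≡ 56 · 119 · 66 ≡ 68 (mod 223).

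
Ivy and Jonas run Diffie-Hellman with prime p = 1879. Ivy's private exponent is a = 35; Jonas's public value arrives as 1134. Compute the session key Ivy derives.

963

Shared key K = 1134^35 mod 1879.
1134^1 ≡ 1134 (mod 1879)
1134^2 = (1134^1)^2 ≡ 1134^2 = 1285956 ≡ 720 (mod 1879)
1134^4 = (1134^2)^2 ≡ 720^2 = 518400 ≡ 1675 (mod 1879)
1134^8 = (1134^4)^2 ≡ 1675^2 = 2805625 ≡ 278 (mod 1879)
1134^16 = (1134^8)^2 ≡ 278^2 = 77284 ≡ 245 (mod 1879)
1134^32 = (1134^16)^2 ≡ 245^2 = 60025 ≡ 1776 (mod 1879)
1134^35 = 1134^32 · 1134^2 · 1134^1 ≡ 1776 · 720 · 1134 ≡ 963 (mod 1879).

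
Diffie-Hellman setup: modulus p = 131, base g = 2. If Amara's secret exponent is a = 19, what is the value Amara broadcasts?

26

Public value = 2^19 mod 131.
2^1 ≡ 2 (mod 131)
2^2 = (2^1)^2 ≡ 2^2 = 4 ≡ 4 (mod 131)
2^4 = (2^2)^2 ≡ 4^2 = 16 ≡ 16 (mod 131)
2^8 = (2^4)^2 ≡ 16^2 = 256 ≡ 125 (mod 131)
2^16 = (2^8)^2 ≡ 125^2 = 15625 ≡ 36 (mod 131)
2^19 = 2^16 · 2^2 · 2^1 ≡ 36 · 4 · 2 ≡ 26 (mod 131).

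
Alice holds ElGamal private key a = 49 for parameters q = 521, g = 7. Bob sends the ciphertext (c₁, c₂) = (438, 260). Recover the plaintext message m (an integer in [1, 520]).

520

Shared mask s = c₁^a mod q = 438^49 mod 521.
438^1 ≡ 438 (mod 521)
438^2 = (438^1)^2 ≡ 438^2 = 191844 ≡ 116 (mod 521)
438^4 = (438^2)^2 ≡ 116^2 = 13456 ≡ 431 (mod 521)
438^8 = (438^4)^2 ≡ 431^2 = 185761 ≡ 285 (mod 521)
438^16 = (438^8)^2 ≡ 285^2 = 81225 ≡ 470 (mod 521)
438^32 = (438^16)^2 ≡ 470^2 = 220900 ≡ 517 (mod 521)
438^49 = 438^32 · 438^16 · 438^1 ≡ 517 · 470 · 438 ≡ 261 (mod 521).
So s = 261; s⁻¹ ≡ 2 (mod 521).
m = c₂ · s⁻¹ mod 521 = 260 · 2 mod 521 = 520.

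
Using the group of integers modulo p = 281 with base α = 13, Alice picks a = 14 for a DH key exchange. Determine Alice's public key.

Public value = 13^{14} \pmod{281}.
13^1 ≡ 13 (mod 281)
13^2 = (13^1)^2 ≡ 13^2 = 169 ≡ 169 (mod 281)
13^4 = (13^2)^2 ≡ 169^2 = 28561 ≡ 180 (mod 281)
13^8 = (13^4)^2 ≡ 180^2 = 32400 ≡ 85 (mod 281)
13^14 = 13^8 · 13^4 · 13^2 ≡ 85 · 180 · 169 ≡ 219 (mod 281).

219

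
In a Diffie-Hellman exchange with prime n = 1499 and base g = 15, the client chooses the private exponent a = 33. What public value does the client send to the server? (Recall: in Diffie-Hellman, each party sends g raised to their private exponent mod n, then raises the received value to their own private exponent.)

615

Public value = 15^33 (mod 1499).
15^1 ≡ 15 (mod 1499)
15^2 = (15^1)^2 ≡ 15^2 = 225 ≡ 225 (mod 1499)
15^4 = (15^2)^2 ≡ 225^2 = 50625 ≡ 1158 (mod 1499)
15^8 = (15^4)^2 ≡ 1158^2 = 1340964 ≡ 858 (mod 1499)
15^16 = (15^8)^2 ≡ 858^2 = 736164 ≡ 155 (mod 1499)
15^32 = (15^16)^2 ≡ 155^2 = 24025 ≡ 41 (mod 1499)
15^33 = 15^32 · 15^1 ≡ 41 · 15 ≡ 615 (mod 1499).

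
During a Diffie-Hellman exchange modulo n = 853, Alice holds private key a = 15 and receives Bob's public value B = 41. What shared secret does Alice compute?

Shared key K = 41^15 mod 853.
41^1 ≡ 41 (mod 853)
41^2 = (41^1)^2 ≡ 41^2 = 1681 ≡ 828 (mod 853)
41^4 = (41^2)^2 ≡ 828^2 = 685584 ≡ 625 (mod 853)
41^8 = (41^4)^2 ≡ 625^2 = 390625 ≡ 804 (mod 853)
41^15 = 41^8 · 41^4 · 41^2 · 41^1 ≡ 804 · 625 · 828 · 41 ≡ 225 (mod 853).

225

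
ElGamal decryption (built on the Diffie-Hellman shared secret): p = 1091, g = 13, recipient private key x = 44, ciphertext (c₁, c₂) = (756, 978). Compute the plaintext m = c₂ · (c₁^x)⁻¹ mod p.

632

Shared mask s = c₁^x mod p = 756^44 mod 1091.
756^1 ≡ 756 (mod 1091)
756^2 = (756^1)^2 ≡ 756^2 = 571536 ≡ 943 (mod 1091)
756^4 = (756^2)^2 ≡ 943^2 = 889249 ≡ 84 (mod 1091)
756^8 = (756^4)^2 ≡ 84^2 = 7056 ≡ 510 (mod 1091)
756^16 = (756^8)^2 ≡ 510^2 = 260100 ≡ 442 (mod 1091)
756^32 = (756^16)^2 ≡ 442^2 = 195364 ≡ 75 (mod 1091)
756^44 = 756^32 · 756^8 · 756^4 ≡ 75 · 510 · 84 ≡ 5 (mod 1091).
So s = 5; s⁻¹ ≡ 873 (mod 1091).
m = c₂ · s⁻¹ mod 1091 = 978 · 873 mod 1091 = 632.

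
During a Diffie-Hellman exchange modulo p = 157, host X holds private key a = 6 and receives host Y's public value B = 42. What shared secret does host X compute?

99

Shared key K = 42^6 mod 157.
42^1 ≡ 42 (mod 157)
42^2 = (42^1)^2 ≡ 42^2 = 1764 ≡ 37 (mod 157)
42^4 = (42^2)^2 ≡ 37^2 = 1369 ≡ 113 (mod 157)
42^6 = 42^4 · 42^2 ≡ 113 · 37 ≡ 99 (mod 157).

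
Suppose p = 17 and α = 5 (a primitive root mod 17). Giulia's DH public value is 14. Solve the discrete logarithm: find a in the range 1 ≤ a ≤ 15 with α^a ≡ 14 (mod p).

5

Try successive powers of 5 modulo 17:
5^1 ≡ 5
5^2 ≡ 8
5^3 ≡ 6
5^4 ≡ 13
5^5 ≡ 14
Found: a = 5.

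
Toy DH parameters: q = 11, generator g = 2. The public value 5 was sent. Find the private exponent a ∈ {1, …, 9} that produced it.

Try successive powers of 2 modulo 11:
2^1 ≡ 2
2^2 ≡ 4
2^3 ≡ 8
2^4 ≡ 5
Found: a = 4.

4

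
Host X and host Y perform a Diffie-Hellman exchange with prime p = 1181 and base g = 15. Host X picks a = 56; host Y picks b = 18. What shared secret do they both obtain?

790

Host X sends A = g^a mod p = 15^56 mod 1181.
15^1 ≡ 15 (mod 1181)
15^2 = (15^1)^2 ≡ 15^2 = 225 ≡ 225 (mod 1181)
15^4 = (15^2)^2 ≡ 225^2 = 50625 ≡ 1023 (mod 1181)
15^8 = (15^4)^2 ≡ 1023^2 = 1046529 ≡ 163 (mod 1181)
15^16 = (15^8)^2 ≡ 163^2 = 26569 ≡ 587 (mod 1181)
15^32 = (15^16)^2 ≡ 587^2 = 344569 ≡ 898 (mod 1181)
15^56 = 15^32 · 15^16 · 15^8 ≡ 898 · 587 · 163 ≡ 245 (mod 1181).
So A = 245. Host Y then computes K = A^b mod p = 245^18 mod 1181.
245^1 ≡ 245 (mod 1181)
245^2 = (245^1)^2 ≡ 245^2 = 60025 ≡ 975 (mod 1181)
245^4 = (245^2)^2 ≡ 975^2 = 950625 ≡ 1101 (mod 1181)
245^8 = (245^4)^2 ≡ 1101^2 = 1212201 ≡ 495 (mod 1181)
245^16 = (245^8)^2 ≡ 495^2 = 245025 ≡ 558 (mod 1181)
245^18 = 245^16 · 245^2 ≡ 558 · 975 ≡ 790 (mod 1181).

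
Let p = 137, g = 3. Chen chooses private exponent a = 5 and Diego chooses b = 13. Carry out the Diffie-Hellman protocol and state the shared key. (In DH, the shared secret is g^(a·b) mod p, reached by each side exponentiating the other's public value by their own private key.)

71

Diego sends B = g^b mod p = 3^13 mod 137.
3^1 ≡ 3 (mod 137)
3^2 = (3^1)^2 ≡ 3^2 = 9 ≡ 9 (mod 137)
3^4 = (3^2)^2 ≡ 9^2 = 81 ≡ 81 (mod 137)
3^8 = (3^4)^2 ≡ 81^2 = 6561 ≡ 122 (mod 137)
3^13 = 3^8 · 3^4 · 3^1 ≡ 122 · 81 · 3 ≡ 54 (mod 137).
So B = 54. Chen then computes K = B^a mod p = 54^5 mod 137.
54^1 ≡ 54 (mod 137)
54^2 = (54^1)^2 ≡ 54^2 = 2916 ≡ 39 (mod 137)
54^4 = (54^2)^2 ≡ 39^2 = 1521 ≡ 14 (mod 137)
54^5 = 54^4 · 54^1 ≡ 14 · 54 ≡ 71 (mod 137).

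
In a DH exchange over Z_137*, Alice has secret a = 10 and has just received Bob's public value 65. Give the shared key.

Shared key K = 65^10 mod 137.
65^1 ≡ 65 (mod 137)
65^2 = (65^1)^2 ≡ 65^2 = 4225 ≡ 115 (mod 137)
65^4 = (65^2)^2 ≡ 115^2 = 13225 ≡ 73 (mod 137)
65^8 = (65^4)^2 ≡ 73^2 = 5329 ≡ 123 (mod 137)
65^10 = 65^8 · 65^2 ≡ 123 · 115 ≡ 34 (mod 137).

34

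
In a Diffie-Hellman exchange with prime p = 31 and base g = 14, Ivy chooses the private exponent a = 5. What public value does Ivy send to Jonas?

Public value = 14^5 mod 31.
14^1 ≡ 14 (mod 31)
14^2 = (14^1)^2 ≡ 14^2 = 196 ≡ 10 (mod 31)
14^4 = (14^2)^2 ≡ 10^2 = 100 ≡ 7 (mod 31)
14^5 = 14^4 · 14^1 ≡ 7 · 14 ≡ 5 (mod 31).

5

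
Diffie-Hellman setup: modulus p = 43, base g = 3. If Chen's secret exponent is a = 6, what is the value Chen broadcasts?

Public value = 3^6 mod 43.
3^1 ≡ 3 (mod 43)
3^2 = (3^1)^2 ≡ 3^2 = 9 ≡ 9 (mod 43)
3^4 = (3^2)^2 ≡ 9^2 = 81 ≡ 38 (mod 43)
3^6 = 3^4 · 3^2 ≡ 38 · 9 ≡ 41 (mod 43).

41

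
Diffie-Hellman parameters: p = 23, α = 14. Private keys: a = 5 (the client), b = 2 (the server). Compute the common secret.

18

The server sends B = α^b mod p = 14^2 mod 23.
14^1 ≡ 14 (mod 23)
14^2 = (14^1)^2 ≡ 14^2 = 196 ≡ 12 (mod 23)
So B = 12. The client then computes K = B^a mod p = 12^5 mod 23.
12^1 ≡ 12 (mod 23)
12^2 = (12^1)^2 ≡ 12^2 = 144 ≡ 6 (mod 23)
12^4 = (12^2)^2 ≡ 6^2 = 36 ≡ 13 (mod 23)
12^5 = 12^4 · 12^1 ≡ 13 · 12 ≡ 18 (mod 23).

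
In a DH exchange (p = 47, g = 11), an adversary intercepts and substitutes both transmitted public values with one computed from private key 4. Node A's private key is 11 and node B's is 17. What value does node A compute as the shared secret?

Node A receives an adversary's public value M = 11^4 mod 47 instead of the honest one.
11^1 ≡ 11 (mod 47)
11^2 = (11^1)^2 ≡ 11^2 = 121 ≡ 27 (mod 47)
11^4 = (11^2)^2 ≡ 27^2 = 729 ≡ 24 (mod 47)
So M = 24. Node A computes K = M^11 mod 47.
24^1 ≡ 24 (mod 47)
24^2 = (24^1)^2 ≡ 24^2 = 576 ≡ 12 (mod 47)
24^4 = (24^2)^2 ≡ 12^2 = 144 ≡ 3 (mod 47)
24^8 = (24^4)^2 ≡ 3^2 = 9 ≡ 9 (mod 47)
24^11 = 24^8 · 24^2 · 24^1 ≡ 9 · 12 · 24 ≡ 7 (mod 47).

7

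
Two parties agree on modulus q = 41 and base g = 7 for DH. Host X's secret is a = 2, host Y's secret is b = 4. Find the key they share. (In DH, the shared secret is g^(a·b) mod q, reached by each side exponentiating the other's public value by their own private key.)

37

Host X sends A = g^a mod q = 7^2 mod 41.
7^1 ≡ 7 (mod 41)
7^2 = (7^1)^2 ≡ 7^2 = 49 ≡ 8 (mod 41)
So A = 8. Host Y then computes K = A^b mod q = 8^4 mod 41.
8^1 ≡ 8 (mod 41)
8^2 = (8^1)^2 ≡ 8^2 = 64 ≡ 23 (mod 41)
8^4 = (8^2)^2 ≡ 23^2 = 529 ≡ 37 (mod 41)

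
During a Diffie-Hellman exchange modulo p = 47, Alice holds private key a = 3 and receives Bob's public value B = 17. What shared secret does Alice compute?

25

Shared key K = 17^3 mod 47.
17^1 ≡ 17 (mod 47)
17^2 = (17^1)^2 ≡ 17^2 = 289 ≡ 7 (mod 47)
17^3 = 17^2 · 17^1 ≡ 7 · 17 ≡ 25 (mod 47).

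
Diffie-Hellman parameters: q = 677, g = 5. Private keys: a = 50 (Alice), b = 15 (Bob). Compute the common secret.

437

Alice sends A = g^a mod q = 5^50 mod 677.
5^1 ≡ 5 (mod 677)
5^2 = (5^1)^2 ≡ 5^2 = 25 ≡ 25 (mod 677)
5^4 = (5^2)^2 ≡ 25^2 = 625 ≡ 625 (mod 677)
5^8 = (5^4)^2 ≡ 625^2 = 390625 ≡ 673 (mod 677)
5^16 = (5^8)^2 ≡ 673^2 = 452929 ≡ 16 (mod 677)
5^32 = (5^16)^2 ≡ 16^2 = 256 ≡ 256 (mod 677)
5^50 = 5^32 · 5^16 · 5^2 ≡ 256 · 16 · 25 ≡ 173 (mod 677).
So A = 173. Bob then computes K = A^b mod q = 173^15 mod 677.
173^1 ≡ 173 (mod 677)
173^2 = (173^1)^2 ≡ 173^2 = 29929 ≡ 141 (mod 677)
173^4 = (173^2)^2 ≡ 141^2 = 19881 ≡ 248 (mod 677)
173^8 = (173^4)^2 ≡ 248^2 = 61504 ≡ 574 (mod 677)
173^15 = 173^8 · 173^4 · 173^2 · 173^1 ≡ 574 · 248 · 141 · 173 ≡ 437 (mod 677).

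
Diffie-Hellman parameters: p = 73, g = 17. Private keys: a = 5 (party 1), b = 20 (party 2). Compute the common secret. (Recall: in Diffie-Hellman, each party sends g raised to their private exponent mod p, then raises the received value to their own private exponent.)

Party 1 sends A = g^a mod p = 17^5 mod 73.
17^1 ≡ 17 (mod 73)
17^2 = (17^1)^2 ≡ 17^2 = 289 ≡ 70 (mod 73)
17^4 = (17^2)^2 ≡ 70^2 = 4900 ≡ 9 (mod 73)
17^5 = 17^4 · 17^1 ≡ 9 · 17 ≡ 7 (mod 73).
So A = 7. Party 2 then computes K = A^b mod p = 7^20 mod 73.
7^1 ≡ 7 (mod 73)
7^2 = (7^1)^2 ≡ 7^2 = 49 ≡ 49 (mod 73)
7^4 = (7^2)^2 ≡ 49^2 = 2401 ≡ 65 (mod 73)
7^8 = (7^4)^2 ≡ 65^2 = 4225 ≡ 64 (mod 73)
7^16 = (7^8)^2 ≡ 64^2 = 4096 ≡ 8 (mod 73)
7^20 = 7^16 · 7^4 ≡ 8 · 65 ≡ 9 (mod 73).

9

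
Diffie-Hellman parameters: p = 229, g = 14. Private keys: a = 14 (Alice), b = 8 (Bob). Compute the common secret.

Alice sends A = g^a mod p = 14^14 mod 229.
14^1 ≡ 14 (mod 229)
14^2 = (14^1)^2 ≡ 14^2 = 196 ≡ 196 (mod 229)
14^4 = (14^2)^2 ≡ 196^2 = 38416 ≡ 173 (mod 229)
14^8 = (14^4)^2 ≡ 173^2 = 29929 ≡ 159 (mod 229)
14^14 = 14^8 · 14^4 · 14^2 ≡ 159 · 173 · 196 ≡ 25 (mod 229).
So A = 25. Bob then computes K = A^b mod p = 25^8 mod 229.
25^1 ≡ 25 (mod 229)
25^2 = (25^1)^2 ≡ 25^2 = 625 ≡ 167 (mod 229)
25^4 = (25^2)^2 ≡ 167^2 = 27889 ≡ 180 (mod 229)
25^8 = (25^4)^2 ≡ 180^2 = 32400 ≡ 111 (mod 229)

111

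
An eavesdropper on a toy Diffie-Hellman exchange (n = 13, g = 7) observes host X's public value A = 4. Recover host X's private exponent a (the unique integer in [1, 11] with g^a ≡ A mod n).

Try successive powers of 7 modulo 13:
7^1 ≡ 7
7^2 ≡ 10
7^3 ≡ 5
7^4 ≡ 9
7^5 ≡ 11
7^6 ≡ 12
7^7 ≡ 6
7^8 ≡ 3
7^9 ≡ 8
7^10 ≡ 4
Found: a = 10.

10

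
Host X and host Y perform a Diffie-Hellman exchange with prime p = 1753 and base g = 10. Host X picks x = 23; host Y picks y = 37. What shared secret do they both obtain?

Host X sends A = g^x mod p = 10^23 mod 1753.
10^1 ≡ 10 (mod 1753)
10^2 = (10^1)^2 ≡ 10^2 = 100 ≡ 100 (mod 1753)
10^4 = (10^2)^2 ≡ 100^2 = 10000 ≡ 1235 (mod 1753)
10^8 = (10^4)^2 ≡ 1235^2 = 1525225 ≡ 115 (mod 1753)
10^16 = (10^8)^2 ≡ 115^2 = 13225 ≡ 954 (mod 1753)
10^23 = 10^16 · 10^4 · 10^2 · 10^1 ≡ 954 · 1235 · 100 · 10 ≡ 453 (mod 1753).
So A = 453. Host Y then computes K = A^y mod p = 453^37 mod 1753.
453^1 ≡ 453 (mod 1753)
453^2 = (453^1)^2 ≡ 453^2 = 205209 ≡ 108 (mod 1753)
453^4 = (453^2)^2 ≡ 108^2 = 11664 ≡ 1146 (mod 1753)
453^8 = (453^4)^2 ≡ 1146^2 = 1313316 ≡ 319 (mod 1753)
453^16 = (453^8)^2 ≡ 319^2 = 101761 ≡ 87 (mod 1753)
453^32 = (453^16)^2 ≡ 87^2 = 7569 ≡ 557 (mod 1753)
453^37 = 453^32 · 453^4 · 453^1 ≡ 557 · 1146 · 453 ≡ 763 (mod 1753).

763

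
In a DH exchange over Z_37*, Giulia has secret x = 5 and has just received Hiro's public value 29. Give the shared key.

14

Shared key K = 29^5 mod 37.
29^1 ≡ 29 (mod 37)
29^2 = (29^1)^2 ≡ 29^2 = 841 ≡ 27 (mod 37)
29^4 = (29^2)^2 ≡ 27^2 = 729 ≡ 26 (mod 37)
29^5 = 29^4 · 29^1 ≡ 26 · 29 ≡ 14 (mod 37).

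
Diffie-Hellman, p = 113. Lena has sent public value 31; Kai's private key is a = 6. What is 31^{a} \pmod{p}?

Shared key K = 31^6 mod 113.
31^1 ≡ 31 (mod 113)
31^2 = (31^1)^2 ≡ 31^2 = 961 ≡ 57 (mod 113)
31^4 = (31^2)^2 ≡ 57^2 = 3249 ≡ 85 (mod 113)
31^6 = 31^4 · 31^2 ≡ 85 · 57 ≡ 99 (mod 113).

99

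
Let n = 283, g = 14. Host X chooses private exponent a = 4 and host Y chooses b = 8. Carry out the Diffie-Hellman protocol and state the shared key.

129

Host Y sends B = g^b mod n = 14^8 mod 283.
14^1 ≡ 14 (mod 283)
14^2 = (14^1)^2 ≡ 14^2 = 196 ≡ 196 (mod 283)
14^4 = (14^2)^2 ≡ 196^2 = 38416 ≡ 211 (mod 283)
14^8 = (14^4)^2 ≡ 211^2 = 44521 ≡ 90 (mod 283)
So B = 90. Host X then computes K = B^a mod n = 90^4 mod 283.
90^1 ≡ 90 (mod 283)
90^2 = (90^1)^2 ≡ 90^2 = 8100 ≡ 176 (mod 283)
90^4 = (90^2)^2 ≡ 176^2 = 30976 ≡ 129 (mod 283)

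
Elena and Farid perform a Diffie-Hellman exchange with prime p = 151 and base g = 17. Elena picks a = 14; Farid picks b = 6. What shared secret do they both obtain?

Farid sends B = g^b mod p = 17^6 mod 151.
17^1 ≡ 17 (mod 151)
17^2 = (17^1)^2 ≡ 17^2 = 289 ≡ 138 (mod 151)
17^4 = (17^2)^2 ≡ 138^2 = 19044 ≡ 18 (mod 151)
17^6 = 17^4 · 17^2 ≡ 18 · 138 ≡ 68 (mod 151).
So B = 68. Elena then computes K = B^a mod p = 68^14 mod 151.
68^1 ≡ 68 (mod 151)
68^2 = (68^1)^2 ≡ 68^2 = 4624 ≡ 94 (mod 151)
68^4 = (68^2)^2 ≡ 94^2 = 8836 ≡ 78 (mod 151)
68^8 = (68^4)^2 ≡ 78^2 = 6084 ≡ 44 (mod 151)
68^14 = 68^8 · 68^4 · 68^2 ≡ 44 · 78 · 94 ≡ 72 (mod 151).

72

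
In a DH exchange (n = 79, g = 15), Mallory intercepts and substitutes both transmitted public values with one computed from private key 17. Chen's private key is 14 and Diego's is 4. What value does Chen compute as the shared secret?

Chen receives Mallory's public value M = 15^17 mod 79 instead of the honest one.
15^1 ≡ 15 (mod 79)
15^2 = (15^1)^2 ≡ 15^2 = 225 ≡ 67 (mod 79)
15^4 = (15^2)^2 ≡ 67^2 = 4489 ≡ 65 (mod 79)
15^8 = (15^4)^2 ≡ 65^2 = 4225 ≡ 38 (mod 79)
15^16 = (15^8)^2 ≡ 38^2 = 1444 ≡ 22 (mod 79)
15^17 = 15^16 · 15^1 ≡ 22 · 15 ≡ 14 (mod 79).
So M = 14. Chen computes K = M^14 mod 79.
14^1 ≡ 14 (mod 79)
14^2 = (14^1)^2 ≡ 14^2 = 196 ≡ 38 (mod 79)
14^4 = (14^2)^2 ≡ 38^2 = 1444 ≡ 22 (mod 79)
14^8 = (14^4)^2 ≡ 22^2 = 484 ≡ 10 (mod 79)
14^14 = 14^8 · 14^4 · 14^2 ≡ 10 · 22 · 38 ≡ 65 (mod 79).

65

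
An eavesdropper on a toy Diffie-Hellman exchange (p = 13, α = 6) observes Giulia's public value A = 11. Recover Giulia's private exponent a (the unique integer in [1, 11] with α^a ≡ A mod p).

11

Try successive powers of 6 modulo 13:
6^1 ≡ 6
6^2 ≡ 10
6^3 ≡ 8
6^4 ≡ 9
6^5 ≡ 2
6^6 ≡ 12
6^7 ≡ 7
6^8 ≡ 3
6^9 ≡ 5
6^10 ≡ 4
6^11 ≡ 11
Found: a = 11.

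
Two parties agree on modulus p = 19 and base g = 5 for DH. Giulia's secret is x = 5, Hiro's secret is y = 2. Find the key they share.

Giulia sends A = g^x mod p = 5^5 mod 19.
5^1 ≡ 5 (mod 19)
5^2 = (5^1)^2 ≡ 5^2 = 25 ≡ 6 (mod 19)
5^4 = (5^2)^2 ≡ 6^2 = 36 ≡ 17 (mod 19)
5^5 = 5^4 · 5^1 ≡ 17 · 5 ≡ 9 (mod 19).
So A = 9. Hiro then computes K = A^y mod p = 9^2 mod 19.
9^1 ≡ 9 (mod 19)
9^2 = (9^1)^2 ≡ 9^2 = 81 ≡ 5 (mod 19)

5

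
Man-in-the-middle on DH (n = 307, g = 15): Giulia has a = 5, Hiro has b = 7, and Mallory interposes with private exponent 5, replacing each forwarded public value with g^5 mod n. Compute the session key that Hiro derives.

7

Hiro receives Mallory's public value M = 15^5 mod 307 instead of the honest one.
15^1 ≡ 15 (mod 307)
15^2 = (15^1)^2 ≡ 15^2 = 225 ≡ 225 (mod 307)
15^4 = (15^2)^2 ≡ 225^2 = 50625 ≡ 277 (mod 307)
15^5 = 15^4 · 15^1 ≡ 277 · 15 ≡ 164 (mod 307).
So M = 164. Hiro computes K = M^7 mod 307.
164^1 ≡ 164 (mod 307)
164^2 = (164^1)^2 ≡ 164^2 = 26896 ≡ 187 (mod 307)
164^4 = (164^2)^2 ≡ 187^2 = 34969 ≡ 278 (mod 307)
164^7 = 164^4 · 164^2 · 164^1 ≡ 278 · 187 · 164 ≡ 7 (mod 307).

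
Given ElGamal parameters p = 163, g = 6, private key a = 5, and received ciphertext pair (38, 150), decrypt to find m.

132

Shared mask s = c₁^a mod p = 38^5 mod 163.
38^1 ≡ 38 (mod 163)
38^2 = (38^1)^2 ≡ 38^2 = 1444 ≡ 140 (mod 163)
38^4 = (38^2)^2 ≡ 140^2 = 19600 ≡ 40 (mod 163)
38^5 = 38^4 · 38^1 ≡ 40 · 38 ≡ 53 (mod 163).
So s = 53; s⁻¹ ≡ 40 (mod 163).
m = c₂ · s⁻¹ mod 163 = 150 · 40 mod 163 = 132.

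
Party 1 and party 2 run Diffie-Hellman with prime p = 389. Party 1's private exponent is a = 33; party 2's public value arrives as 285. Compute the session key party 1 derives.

Shared key K = 285^33 mod 389.
285^1 ≡ 285 (mod 389)
285^2 = (285^1)^2 ≡ 285^2 = 81225 ≡ 313 (mod 389)
285^4 = (285^2)^2 ≡ 313^2 = 97969 ≡ 330 (mod 389)
285^8 = (285^4)^2 ≡ 330^2 = 108900 ≡ 369 (mod 389)
285^16 = (285^8)^2 ≡ 369^2 = 136161 ≡ 11 (mod 389)
285^32 = (285^16)^2 ≡ 11^2 = 121 ≡ 121 (mod 389)
285^33 = 285^32 · 285^1 ≡ 121 · 285 ≡ 253 (mod 389).

253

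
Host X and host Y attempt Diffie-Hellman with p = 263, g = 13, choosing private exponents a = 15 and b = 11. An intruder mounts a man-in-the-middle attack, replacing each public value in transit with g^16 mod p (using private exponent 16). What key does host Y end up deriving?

37

Host Y receives an intruder's public value M = 13^16 mod 263 instead of the honest one.
13^1 ≡ 13 (mod 263)
13^2 = (13^1)^2 ≡ 13^2 = 169 ≡ 169 (mod 263)
13^4 = (13^2)^2 ≡ 169^2 = 28561 ≡ 157 (mod 263)
13^8 = (13^4)^2 ≡ 157^2 = 24649 ≡ 190 (mod 263)
13^16 = (13^8)^2 ≡ 190^2 = 36100 ≡ 69 (mod 263)
So M = 69. Host Y computes K = M^11 mod 263.
69^1 ≡ 69 (mod 263)
69^2 = (69^1)^2 ≡ 69^2 = 4761 ≡ 27 (mod 263)
69^4 = (69^2)^2 ≡ 27^2 = 729 ≡ 203 (mod 263)
69^8 = (69^4)^2 ≡ 203^2 = 41209 ≡ 181 (mod 263)
69^11 = 69^8 · 69^2 · 69^1 ≡ 181 · 27 · 69 ≡ 37 (mod 263).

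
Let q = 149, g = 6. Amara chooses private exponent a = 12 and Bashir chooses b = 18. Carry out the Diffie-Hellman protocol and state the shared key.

Amara sends A = g^a mod q = 6^12 mod 149.
6^1 ≡ 6 (mod 149)
6^2 = (6^1)^2 ≡ 6^2 = 36 ≡ 36 (mod 149)
6^4 = (6^2)^2 ≡ 36^2 = 1296 ≡ 104 (mod 149)
6^8 = (6^4)^2 ≡ 104^2 = 10816 ≡ 88 (mod 149)
6^12 = 6^8 · 6^4 ≡ 88 · 104 ≡ 63 (mod 149).
So A = 63. Bashir then computes K = A^b mod q = 63^18 mod 149.
63^1 ≡ 63 (mod 149)
63^2 = (63^1)^2 ≡ 63^2 = 3969 ≡ 95 (mod 149)
63^4 = (63^2)^2 ≡ 95^2 = 9025 ≡ 85 (mod 149)
63^8 = (63^4)^2 ≡ 85^2 = 7225 ≡ 73 (mod 149)
63^16 = (63^8)^2 ≡ 73^2 = 5329 ≡ 114 (mod 149)
63^18 = 63^16 · 63^2 ≡ 114 · 95 ≡ 102 (mod 149).

102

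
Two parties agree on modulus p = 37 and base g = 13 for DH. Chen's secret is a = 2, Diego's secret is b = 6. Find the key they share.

Chen sends A = g^a mod p = 13^2 mod 37.
13^1 ≡ 13 (mod 37)
13^2 = (13^1)^2 ≡ 13^2 = 169 ≡ 21 (mod 37)
So A = 21. Diego then computes K = A^b mod p = 21^6 mod 37.
21^1 ≡ 21 (mod 37)
21^2 = (21^1)^2 ≡ 21^2 = 441 ≡ 34 (mod 37)
21^4 = (21^2)^2 ≡ 34^2 = 1156 ≡ 9 (mod 37)
21^6 = 21^4 · 21^2 ≡ 9 · 34 ≡ 10 (mod 37).

10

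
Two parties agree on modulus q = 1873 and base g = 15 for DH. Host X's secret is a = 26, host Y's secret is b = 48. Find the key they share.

1758

Host Y sends B = g^b mod q = 15^48 mod 1873.
15^1 ≡ 15 (mod 1873)
15^2 = (15^1)^2 ≡ 15^2 = 225 ≡ 225 (mod 1873)
15^4 = (15^2)^2 ≡ 225^2 = 50625 ≡ 54 (mod 1873)
15^8 = (15^4)^2 ≡ 54^2 = 2916 ≡ 1043 (mod 1873)
15^16 = (15^8)^2 ≡ 1043^2 = 1087849 ≡ 1509 (mod 1873)
15^32 = (15^16)^2 ≡ 1509^2 = 2277081 ≡ 1386 (mod 1873)
15^48 = 15^32 · 15^16 ≡ 1386 · 1509 ≡ 1206 (mod 1873).
So B = 1206. Host X then computes K = B^a mod q = 1206^26 mod 1873.
1206^1 ≡ 1206 (mod 1873)
1206^2 = (1206^1)^2 ≡ 1206^2 = 1454436 ≡ 988 (mod 1873)
1206^4 = (1206^2)^2 ≡ 988^2 = 976144 ≡ 311 (mod 1873)
1206^8 = (1206^4)^2 ≡ 311^2 = 96721 ≡ 1198 (mod 1873)
1206^16 = (1206^8)^2 ≡ 1198^2 = 1435204 ≡ 486 (mod 1873)
1206^26 = 1206^16 · 1206^8 · 1206^2 ≡ 486 · 1198 · 988 ≡ 1758 (mod 1873).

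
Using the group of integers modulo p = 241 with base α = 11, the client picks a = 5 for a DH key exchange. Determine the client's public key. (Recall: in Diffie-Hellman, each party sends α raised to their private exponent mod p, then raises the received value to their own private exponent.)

Public value = 11^5 mod 241.
11^1 ≡ 11 (mod 241)
11^2 = (11^1)^2 ≡ 11^2 = 121 ≡ 121 (mod 241)
11^4 = (11^2)^2 ≡ 121^2 = 14641 ≡ 181 (mod 241)
11^5 = 11^4 · 11^1 ≡ 181 · 11 ≡ 63 (mod 241).

63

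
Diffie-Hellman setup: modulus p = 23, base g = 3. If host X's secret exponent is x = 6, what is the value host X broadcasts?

16

Public value = 3^6 mod 23.
3^1 ≡ 3 (mod 23)
3^2 = (3^1)^2 ≡ 3^2 = 9 ≡ 9 (mod 23)
3^4 = (3^2)^2 ≡ 9^2 = 81 ≡ 12 (mod 23)
3^6 = 3^4 · 3^2 ≡ 12 · 9 ≡ 16 (mod 23).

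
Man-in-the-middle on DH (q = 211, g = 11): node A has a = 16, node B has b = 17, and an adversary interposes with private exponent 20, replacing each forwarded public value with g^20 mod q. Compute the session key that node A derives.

Node A receives an adversary's public value M = 11^20 mod 211 instead of the honest one.
11^1 ≡ 11 (mod 211)
11^2 = (11^1)^2 ≡ 11^2 = 121 ≡ 121 (mod 211)
11^4 = (11^2)^2 ≡ 121^2 = 14641 ≡ 82 (mod 211)
11^8 = (11^4)^2 ≡ 82^2 = 6724 ≡ 183 (mod 211)
11^16 = (11^8)^2 ≡ 183^2 = 33489 ≡ 151 (mod 211)
11^20 = 11^16 · 11^4 ≡ 151 · 82 ≡ 144 (mod 211).
So M = 144. Node A computes K = M^16 mod 211.
144^1 ≡ 144 (mod 211)
144^2 = (144^1)^2 ≡ 144^2 = 20736 ≡ 58 (mod 211)
144^4 = (144^2)^2 ≡ 58^2 = 3364 ≡ 199 (mod 211)
144^8 = (144^4)^2 ≡ 199^2 = 39601 ≡ 144 (mod 211)
144^16 = (144^8)^2 ≡ 144^2 = 20736 ≡ 58 (mod 211)

58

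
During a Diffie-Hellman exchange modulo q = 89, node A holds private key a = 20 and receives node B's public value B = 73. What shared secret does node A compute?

8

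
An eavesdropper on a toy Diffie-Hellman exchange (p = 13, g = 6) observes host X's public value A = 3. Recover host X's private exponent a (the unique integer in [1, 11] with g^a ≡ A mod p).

8

Try successive powers of 6 modulo 13:
6^1 ≡ 6
6^2 ≡ 10
6^3 ≡ 8
6^4 ≡ 9
6^5 ≡ 2
6^6 ≡ 12
6^7 ≡ 7
6^8 ≡ 3
Found: a = 8.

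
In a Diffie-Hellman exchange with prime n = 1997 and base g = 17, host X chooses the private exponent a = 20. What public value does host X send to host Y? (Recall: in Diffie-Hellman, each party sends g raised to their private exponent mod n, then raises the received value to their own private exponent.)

15

Public value = 17^20 mod 1997.
17^1 ≡ 17 (mod 1997)
17^2 = (17^1)^2 ≡ 17^2 = 289 ≡ 289 (mod 1997)
17^4 = (17^2)^2 ≡ 289^2 = 83521 ≡ 1644 (mod 1997)
17^8 = (17^4)^2 ≡ 1644^2 = 2702736 ≡ 795 (mod 1997)
17^16 = (17^8)^2 ≡ 795^2 = 632025 ≡ 973 (mod 1997)
17^20 = 17^16 · 17^4 ≡ 973 · 1644 ≡ 15 (mod 1997).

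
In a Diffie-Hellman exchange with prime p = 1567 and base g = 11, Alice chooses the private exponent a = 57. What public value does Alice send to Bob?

605

Public value = 11^57 (mod 1567).
11^1 ≡ 11 (mod 1567)
11^2 = (11^1)^2 ≡ 11^2 = 121 ≡ 121 (mod 1567)
11^4 = (11^2)^2 ≡ 121^2 = 14641 ≡ 538 (mod 1567)
11^8 = (11^4)^2 ≡ 538^2 = 289444 ≡ 1116 (mod 1567)
11^16 = (11^8)^2 ≡ 1116^2 = 1245456 ≡ 1258 (mod 1567)
11^32 = (11^16)^2 ≡ 1258^2 = 1582564 ≡ 1461 (mod 1567)
11^57 = 11^32 · 11^16 · 11^8 · 11^1 ≡ 1461 · 1258 · 1116 · 11 ≡ 605 (mod 1567).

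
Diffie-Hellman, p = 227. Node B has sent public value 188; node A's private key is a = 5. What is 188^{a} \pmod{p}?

129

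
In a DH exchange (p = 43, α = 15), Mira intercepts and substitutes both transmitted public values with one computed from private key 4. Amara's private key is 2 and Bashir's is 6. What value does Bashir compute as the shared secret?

Bashir receives Mira's public value M = 15^4 mod 43 instead of the honest one.
15^1 ≡ 15 (mod 43)
15^2 = (15^1)^2 ≡ 15^2 = 225 ≡ 10 (mod 43)
15^4 = (15^2)^2 ≡ 10^2 = 100 ≡ 14 (mod 43)
So M = 14. Bashir computes K = M^6 mod 43.
14^1 ≡ 14 (mod 43)
14^2 = (14^1)^2 ≡ 14^2 = 196 ≡ 24 (mod 43)
14^4 = (14^2)^2 ≡ 24^2 = 576 ≡ 17 (mod 43)
14^6 = 14^4 · 14^2 ≡ 17 · 24 ≡ 21 (mod 43).

21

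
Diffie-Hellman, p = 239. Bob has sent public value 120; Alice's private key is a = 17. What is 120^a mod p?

98

Shared key K = 120^17 mod 239.
120^1 ≡ 120 (mod 239)
120^2 = (120^1)^2 ≡ 120^2 = 14400 ≡ 60 (mod 239)
120^4 = (120^2)^2 ≡ 60^2 = 3600 ≡ 15 (mod 239)
120^8 = (120^4)^2 ≡ 15^2 = 225 ≡ 225 (mod 239)
120^16 = (120^8)^2 ≡ 225^2 = 50625 ≡ 196 (mod 239)
120^17 = 120^16 · 120^1 ≡ 196 · 120 ≡ 98 (mod 239).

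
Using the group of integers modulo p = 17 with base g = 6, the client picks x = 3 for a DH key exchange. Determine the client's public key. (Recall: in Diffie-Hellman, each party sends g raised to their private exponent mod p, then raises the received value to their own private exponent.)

Public value = 6^3 mod 17.
6^1 ≡ 6 (mod 17)
6^2 = (6^1)^2 ≡ 6^2 = 36 ≡ 2 (mod 17)
6^3 = 6^2 · 6^1 ≡ 2 · 6 ≡ 12 (mod 17).

12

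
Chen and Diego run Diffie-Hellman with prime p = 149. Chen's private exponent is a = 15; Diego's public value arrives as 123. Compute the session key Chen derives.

28

Shared key K = 123^15 mod 149.
123^1 ≡ 123 (mod 149)
123^2 = (123^1)^2 ≡ 123^2 = 15129 ≡ 80 (mod 149)
123^4 = (123^2)^2 ≡ 80^2 = 6400 ≡ 142 (mod 149)
123^8 = (123^4)^2 ≡ 142^2 = 20164 ≡ 49 (mod 149)
123^15 = 123^8 · 123^4 · 123^2 · 123^1 ≡ 49 · 142 · 80 · 123 ≡ 28 (mod 149).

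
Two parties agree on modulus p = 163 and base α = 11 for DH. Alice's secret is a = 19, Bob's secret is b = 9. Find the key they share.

Alice sends A = α^a mod p = 11^19 mod 163.
11^1 ≡ 11 (mod 163)
11^2 = (11^1)^2 ≡ 11^2 = 121 ≡ 121 (mod 163)
11^4 = (11^2)^2 ≡ 121^2 = 14641 ≡ 134 (mod 163)
11^8 = (11^4)^2 ≡ 134^2 = 17956 ≡ 26 (mod 163)
11^16 = (11^8)^2 ≡ 26^2 = 676 ≡ 24 (mod 163)
11^19 = 11^16 · 11^2 · 11^1 ≡ 24 · 121 · 11 ≡ 159 (mod 163).
So A = 159. Bob then computes K = A^b mod p = 159^9 mod 163.
159^1 ≡ 159 (mod 163)
159^2 = (159^1)^2 ≡ 159^2 = 25281 ≡ 16 (mod 163)
159^4 = (159^2)^2 ≡ 16^2 = 256 ≡ 93 (mod 163)
159^8 = (159^4)^2 ≡ 93^2 = 8649 ≡ 10 (mod 163)
159^9 = 159^8 · 159^1 ≡ 10 · 159 ≡ 123 (mod 163).

123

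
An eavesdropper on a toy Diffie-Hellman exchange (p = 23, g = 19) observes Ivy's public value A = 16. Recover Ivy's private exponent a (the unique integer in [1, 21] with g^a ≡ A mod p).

Try successive powers of 19 modulo 23:
19^1 ≡ 19
19^2 ≡ 16
Found: a = 2.

2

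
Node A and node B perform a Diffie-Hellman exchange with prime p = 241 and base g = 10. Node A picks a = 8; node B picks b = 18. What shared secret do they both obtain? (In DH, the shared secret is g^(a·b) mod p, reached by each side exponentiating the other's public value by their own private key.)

98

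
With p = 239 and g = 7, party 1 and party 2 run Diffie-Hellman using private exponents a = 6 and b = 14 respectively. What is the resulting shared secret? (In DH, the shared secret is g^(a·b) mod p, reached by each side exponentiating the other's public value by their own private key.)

Party 2 sends B = g^b mod p = 7^14 mod 239.
7^1 ≡ 7 (mod 239)
7^2 = (7^1)^2 ≡ 7^2 = 49 ≡ 49 (mod 239)
7^4 = (7^2)^2 ≡ 49^2 = 2401 ≡ 11 (mod 239)
7^8 = (7^4)^2 ≡ 11^2 = 121 ≡ 121 (mod 239)
7^14 = 7^8 · 7^4 · 7^2 ≡ 121 · 11 · 49 ≡ 211 (mod 239).
So B = 211. Party 1 then computes K = B^a mod p = 211^6 mod 239.
211^1 ≡ 211 (mod 239)
211^2 = (211^1)^2 ≡ 211^2 = 44521 ≡ 67 (mod 239)
211^4 = (211^2)^2 ≡ 67^2 = 4489 ≡ 187 (mod 239)
211^6 = 211^4 · 211^2 ≡ 187 · 67 ≡ 101 (mod 239).

101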